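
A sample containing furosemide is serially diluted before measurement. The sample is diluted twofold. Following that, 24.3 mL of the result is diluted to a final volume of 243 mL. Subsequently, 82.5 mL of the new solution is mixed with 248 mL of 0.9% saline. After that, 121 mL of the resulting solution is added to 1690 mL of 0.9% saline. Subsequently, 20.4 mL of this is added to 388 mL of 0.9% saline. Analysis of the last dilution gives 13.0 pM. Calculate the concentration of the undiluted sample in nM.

Overall dilution factor = 2 × 10 × 4.006 × 14.97 × 20.02 = 2.40 × 10⁴.
Original = 13.0 pM × 2.40 × 10⁴ = 3.12 × 10⁵ pM = 312 nM.

312 nM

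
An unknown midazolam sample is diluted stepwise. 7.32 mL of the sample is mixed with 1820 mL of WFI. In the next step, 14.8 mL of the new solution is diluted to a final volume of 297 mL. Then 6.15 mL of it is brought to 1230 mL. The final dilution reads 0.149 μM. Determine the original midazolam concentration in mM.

Overall dilution factor = 249.6 × 20.07 × 200 = 1.00 × 10⁶.
Original = 0.149 μM × 1.00 × 10⁶ = 1.49 × 10⁵ μM = 149 mM.

149 mM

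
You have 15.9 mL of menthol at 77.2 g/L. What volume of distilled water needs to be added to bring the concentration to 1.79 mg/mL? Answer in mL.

670 mL

1.79 mg/mL = 1.79 g/L.
V₂ = C₁V₁/C₂ = 77.2 × 15.9 / 1.79 = 686 mL.
Diluent to add = V₂ − V₁ = 686 − 15.9 = 670 mL.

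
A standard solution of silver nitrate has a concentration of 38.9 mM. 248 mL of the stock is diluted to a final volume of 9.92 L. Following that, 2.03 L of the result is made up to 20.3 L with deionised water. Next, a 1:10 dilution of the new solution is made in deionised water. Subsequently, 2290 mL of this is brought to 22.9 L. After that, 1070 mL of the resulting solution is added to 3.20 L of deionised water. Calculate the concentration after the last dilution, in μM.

0.244 μM

Overall dilution factor = 40 × 10 × 10 × 10 × 3.991 = 1.60 × 10⁵.
38.9 mM / 1.60 × 10⁵ = 2.44 × 10⁻⁴ mM = 0.244 μM.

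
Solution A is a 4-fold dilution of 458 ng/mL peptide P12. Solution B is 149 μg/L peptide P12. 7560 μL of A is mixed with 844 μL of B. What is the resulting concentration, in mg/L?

0.118 mg/L

C_A = 458 ng/mL / 4 = 114 ng/mL.
C_B = 149 μg/L = 149 ng/mL.
C_mix = (C_A·V_A + C_B·V_B)/(V_A + V_B) = (114×7560 + 149×844) / 8404 = 118 ng/mL = 0.118 mg/L.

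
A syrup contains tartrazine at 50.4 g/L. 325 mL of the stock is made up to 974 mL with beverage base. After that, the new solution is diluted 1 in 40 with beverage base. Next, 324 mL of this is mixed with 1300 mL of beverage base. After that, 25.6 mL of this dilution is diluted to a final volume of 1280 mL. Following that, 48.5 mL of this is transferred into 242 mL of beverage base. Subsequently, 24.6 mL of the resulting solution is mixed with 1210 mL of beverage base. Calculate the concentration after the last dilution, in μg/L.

Overall dilution factor = 2.997 × 40 × 5.012 × 50 × 5.990 × 50.19 = 9.03 × 10⁶.
50.4 g/L / 9.03 × 10⁶ = 5.58 × 10⁻⁶ g/L = 5.58 μg/L.

5.58 μg/L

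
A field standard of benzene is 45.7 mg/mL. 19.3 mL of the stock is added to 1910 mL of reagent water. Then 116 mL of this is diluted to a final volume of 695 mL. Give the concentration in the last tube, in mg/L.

Overall dilution factor = 99.96 × 5.991 = 599.
45.7 mg/mL / 599 = 0.0763 mg/mL = 76.3 mg/L.

76.3 mg/L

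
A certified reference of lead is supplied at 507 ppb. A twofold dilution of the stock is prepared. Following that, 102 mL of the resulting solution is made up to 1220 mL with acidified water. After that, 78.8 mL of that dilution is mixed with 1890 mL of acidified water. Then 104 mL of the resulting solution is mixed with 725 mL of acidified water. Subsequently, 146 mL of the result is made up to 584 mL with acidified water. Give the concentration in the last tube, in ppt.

Overall dilution factor = 2 × 11.96 × 24.98 × 7.971 × 4 = 1.91 × 10⁴.
507 ppb / 1.91 × 10⁴ = 0.0266 ppb = 26.6 ppt.

26.6 ppt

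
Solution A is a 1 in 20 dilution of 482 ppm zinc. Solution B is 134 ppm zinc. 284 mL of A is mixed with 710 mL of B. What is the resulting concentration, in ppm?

C_A = 482 ppm / 20 = 24.1 ppm.
C_mix = (C_A·V_A + C_B·V_B)/(V_A + V_B) = (24.1×284 + 134×710) / 994.0 = 103 ppm.

103 ppm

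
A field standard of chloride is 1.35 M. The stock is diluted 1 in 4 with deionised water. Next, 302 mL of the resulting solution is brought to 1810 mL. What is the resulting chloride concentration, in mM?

56.3 mM

Overall dilution factor = 4 × 5.993 = 24.0.
1.35 M / 24.0 = 0.0563 M = 56.3 mM.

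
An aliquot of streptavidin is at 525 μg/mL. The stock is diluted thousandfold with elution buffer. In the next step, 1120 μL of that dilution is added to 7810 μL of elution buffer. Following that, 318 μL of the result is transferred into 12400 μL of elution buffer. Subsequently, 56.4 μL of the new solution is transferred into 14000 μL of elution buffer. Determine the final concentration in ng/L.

6.61 ng/L

Overall dilution factor = 1000 × 7.973 × 39.99 × 249.2 = 7.95 × 10⁷.
525 μg/mL / 7.95 × 10⁷ = 6.61 × 10⁻⁶ μg/mL = 6.61 ng/L.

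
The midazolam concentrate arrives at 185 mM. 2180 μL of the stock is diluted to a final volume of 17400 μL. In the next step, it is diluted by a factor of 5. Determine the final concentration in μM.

4640 μM

Overall dilution factor = 7.982 × 5 = 39.9.
185 mM / 39.9 = 4.64 mM = 4640 μM.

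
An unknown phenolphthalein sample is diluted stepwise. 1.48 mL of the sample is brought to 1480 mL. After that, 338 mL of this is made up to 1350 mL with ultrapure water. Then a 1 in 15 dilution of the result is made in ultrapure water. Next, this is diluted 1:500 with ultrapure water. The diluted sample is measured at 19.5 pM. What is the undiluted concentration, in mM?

Overall dilution factor = 1000 × 3.994 × 15 × 500 = 3.00 × 10⁷.
Original = 19.5 pM × 3.00 × 10⁷ = 5.84 × 10⁸ pM = 0.584 mM.

0.584 mM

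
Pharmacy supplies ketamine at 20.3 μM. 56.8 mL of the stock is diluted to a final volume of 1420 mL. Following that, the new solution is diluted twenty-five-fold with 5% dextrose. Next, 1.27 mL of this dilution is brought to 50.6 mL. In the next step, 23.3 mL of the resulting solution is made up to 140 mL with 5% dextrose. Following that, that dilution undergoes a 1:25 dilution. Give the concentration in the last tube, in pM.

Overall dilution factor = 25 × 25 × 39.84 × 6.009 × 25 = 3.74 × 10⁶.
20.3 μM / 3.74 × 10⁶ = 5.43 × 10⁻⁶ μM = 5.43 pM.

5.43 pM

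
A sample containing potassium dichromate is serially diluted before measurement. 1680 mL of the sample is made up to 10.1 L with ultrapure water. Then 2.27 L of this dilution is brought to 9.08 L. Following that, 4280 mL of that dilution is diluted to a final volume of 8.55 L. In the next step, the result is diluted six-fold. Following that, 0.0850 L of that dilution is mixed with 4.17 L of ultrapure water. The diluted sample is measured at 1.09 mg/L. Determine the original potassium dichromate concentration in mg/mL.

Overall dilution factor = 6.012 × 4 × 1.998 × 6 × 50.06 = 1.44 × 10⁴.
Original = 1.09 mg/L × 1.44 × 10⁴ = 1.57 × 10⁴ mg/L = 15.7 mg/mL.

15.7 mg/mL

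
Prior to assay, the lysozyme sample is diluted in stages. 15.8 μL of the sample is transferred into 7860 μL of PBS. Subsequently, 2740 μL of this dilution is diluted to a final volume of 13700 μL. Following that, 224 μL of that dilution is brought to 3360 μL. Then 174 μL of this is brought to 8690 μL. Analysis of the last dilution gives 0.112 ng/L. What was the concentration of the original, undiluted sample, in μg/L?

Overall dilution factor = 498.5 × 5 × 15 × 49.94 = 1.87 × 10⁶.
Original = 0.112 ng/L × 1.87 × 10⁶ = 2.09 × 10⁵ ng/L = 209 μg/L.

209 μg/L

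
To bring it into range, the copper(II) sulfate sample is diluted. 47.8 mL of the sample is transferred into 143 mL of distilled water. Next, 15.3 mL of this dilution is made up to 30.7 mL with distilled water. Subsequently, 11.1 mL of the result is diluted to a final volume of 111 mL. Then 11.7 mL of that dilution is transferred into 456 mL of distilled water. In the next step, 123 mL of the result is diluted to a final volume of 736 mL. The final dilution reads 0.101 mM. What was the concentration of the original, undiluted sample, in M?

1.93 M

Overall dilution factor = 3.992 × 2.007 × 10 × 39.97 × 5.984 = 1.92 × 10⁴.
Original = 0.101 mM × 1.92 × 10⁴ = 1935 mM = 1.93 M.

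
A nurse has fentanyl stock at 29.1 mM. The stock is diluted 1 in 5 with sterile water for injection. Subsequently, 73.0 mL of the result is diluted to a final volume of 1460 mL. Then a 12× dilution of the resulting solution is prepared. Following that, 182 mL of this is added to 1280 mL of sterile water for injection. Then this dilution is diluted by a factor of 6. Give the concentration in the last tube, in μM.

0.503 μM

Overall dilution factor = 5 × 20 × 12 × 8.033 × 6 = 5.78 × 10⁴.
29.1 mM / 5.78 × 10⁴ = 5.03 × 10⁻⁴ mM = 0.503 μM.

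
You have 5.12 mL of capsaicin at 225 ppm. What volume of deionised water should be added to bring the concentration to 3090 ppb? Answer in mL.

368 mL

3090 ppb = 3.09 ppm.
V₂ = C₁V₁/C₂ = 225 × 5.12 / 3.09 = 373 mL.
Diluent to add = V₂ − V₁ = 373 − 5.12 = 368 mL.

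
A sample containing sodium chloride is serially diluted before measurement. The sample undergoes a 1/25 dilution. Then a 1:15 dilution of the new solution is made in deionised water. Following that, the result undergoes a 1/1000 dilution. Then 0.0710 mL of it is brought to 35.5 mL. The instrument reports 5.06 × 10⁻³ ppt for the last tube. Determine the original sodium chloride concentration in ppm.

Overall dilution factor = 25 × 15 × 1000 × 500 = 1.88 × 10⁸.
Original = 5.06 × 10⁻³ ppt × 1.88 × 10⁸ = 9.49 × 10⁵ ppt = 0.949 ppm.

0.949 ppm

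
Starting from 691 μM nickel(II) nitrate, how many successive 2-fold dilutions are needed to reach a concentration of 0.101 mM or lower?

3

Need 2ⁿ ≥ 6.84, so n ≥ log(6.84)/log(2) = 2.77.
Minimum whole steps: n = 3.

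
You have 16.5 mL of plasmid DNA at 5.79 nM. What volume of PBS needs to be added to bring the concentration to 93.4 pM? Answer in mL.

1010 mL

93.4 pM = 0.0934 nM.
V₂ = C₁V₁/C₂ = 5.79 × 16.5 / 0.0934 = 1023 mL.
Diluent to add = V₂ − V₁ = 1023 − 16.5 = 1010 mL.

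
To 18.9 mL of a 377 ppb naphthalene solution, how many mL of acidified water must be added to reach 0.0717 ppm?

80.5 mL

0.0717 ppm = 71.7 ppb.
V₂ = C₁V₁/C₂ = 377 × 18.9 / 71.7 = 99.4 mL.
Diluent to add = V₂ − V₁ = 99.4 − 18.9 = 80.5 mL.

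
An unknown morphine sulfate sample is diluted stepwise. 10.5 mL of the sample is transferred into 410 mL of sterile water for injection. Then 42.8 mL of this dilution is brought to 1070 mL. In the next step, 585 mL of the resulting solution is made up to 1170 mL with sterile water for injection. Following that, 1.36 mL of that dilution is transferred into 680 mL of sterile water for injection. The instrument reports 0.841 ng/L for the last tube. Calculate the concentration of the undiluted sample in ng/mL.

Overall dilution factor = 40.05 × 25 × 2 × 501 = 1.00 × 10⁶.
Original = 0.841 ng/L × 1.00 × 10⁶ = 8.44 × 10⁵ ng/L = 844 ng/mL.

844 ng/mL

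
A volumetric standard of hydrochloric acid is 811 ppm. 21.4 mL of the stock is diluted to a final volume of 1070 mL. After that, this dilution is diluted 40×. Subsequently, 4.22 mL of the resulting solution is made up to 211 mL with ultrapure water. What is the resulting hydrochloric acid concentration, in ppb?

Overall dilution factor = 50 × 40 × 50 = 1.00 × 10⁵.
811 ppm / 1.00 × 10⁵ = 8.11 × 10⁻³ ppm = 8.11 ppb.

8.11 ppb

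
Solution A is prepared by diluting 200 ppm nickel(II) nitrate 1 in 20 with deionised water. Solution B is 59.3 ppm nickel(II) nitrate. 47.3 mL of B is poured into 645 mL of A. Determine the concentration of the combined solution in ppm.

C_A = 200 ppm / 20 = 10.0 ppm.
C_mix = (C_A·V_A + C_B·V_B)/(V_A + V_B) = (10.0×645 + 59.3×47.3) / 692.3 = 13.4 ppm.

13.4 ppm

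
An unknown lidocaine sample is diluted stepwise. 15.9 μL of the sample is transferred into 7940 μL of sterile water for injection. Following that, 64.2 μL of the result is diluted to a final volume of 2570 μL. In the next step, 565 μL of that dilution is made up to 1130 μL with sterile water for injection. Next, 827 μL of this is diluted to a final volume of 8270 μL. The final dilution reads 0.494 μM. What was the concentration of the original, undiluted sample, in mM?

198 mM

Overall dilution factor = 500.4 × 40.03 × 2 × 10 = 4.01 × 10⁵.
Original = 0.494 μM × 4.01 × 10⁵ = 1.98 × 10⁵ μM = 198 mM.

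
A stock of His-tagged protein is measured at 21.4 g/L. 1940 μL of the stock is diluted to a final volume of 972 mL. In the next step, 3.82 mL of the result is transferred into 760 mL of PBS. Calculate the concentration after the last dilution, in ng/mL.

214 ng/mL

Overall dilution factor = 501.0 × 200.0 = 1.00 × 10⁵.
21.4 g/L / 1.00 × 10⁵ = 2.14 × 10⁻⁴ g/L = 214 ng/mL.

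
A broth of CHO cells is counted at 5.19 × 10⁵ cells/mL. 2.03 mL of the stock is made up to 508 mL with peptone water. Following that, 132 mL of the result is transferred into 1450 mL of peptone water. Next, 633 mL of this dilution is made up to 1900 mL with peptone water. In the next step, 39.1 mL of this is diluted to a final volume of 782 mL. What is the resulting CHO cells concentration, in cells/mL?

Overall dilution factor = 250.2 × 11.98 × 3.002 × 20 = 1.80 × 10⁵.
5.19 × 10⁵ cells/mL / 1.80 × 10⁵ = 2.88 cells/mL.

2.88 cells/mL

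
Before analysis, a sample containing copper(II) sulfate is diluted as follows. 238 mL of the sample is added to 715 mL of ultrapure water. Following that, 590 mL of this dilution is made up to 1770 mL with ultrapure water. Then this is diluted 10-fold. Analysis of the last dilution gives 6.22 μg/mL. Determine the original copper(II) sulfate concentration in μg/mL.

747 μg/mL

Overall dilution factor = 4.004 × 3 × 10 = 120.
Original = 6.22 μg/mL × 120 = 747 μg/mL.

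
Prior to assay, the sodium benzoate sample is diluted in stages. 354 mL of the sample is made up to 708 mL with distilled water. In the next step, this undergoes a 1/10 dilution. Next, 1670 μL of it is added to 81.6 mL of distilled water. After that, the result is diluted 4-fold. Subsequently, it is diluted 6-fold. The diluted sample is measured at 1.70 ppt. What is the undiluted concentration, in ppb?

40.7 ppb

Overall dilution factor = 2 × 10 × 49.86 × 4 × 6 = 2.39 × 10⁴.
Original = 1.70 ppt × 2.39 × 10⁴ = 4.07 × 10⁴ ppt = 40.7 ppb.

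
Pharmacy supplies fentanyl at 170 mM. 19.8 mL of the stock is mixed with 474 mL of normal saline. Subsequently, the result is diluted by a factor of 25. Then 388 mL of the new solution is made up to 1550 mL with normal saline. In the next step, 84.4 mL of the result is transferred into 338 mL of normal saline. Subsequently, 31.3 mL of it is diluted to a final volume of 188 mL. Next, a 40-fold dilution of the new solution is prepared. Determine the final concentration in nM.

Overall dilution factor = 24.94 × 25 × 3.995 × 5.005 × 6.006 × 40 = 2.99 × 10⁶.
170 mM / 2.99 × 10⁶ = 5.68 × 10⁻⁵ mM = 56.8 nM.

56.8 nM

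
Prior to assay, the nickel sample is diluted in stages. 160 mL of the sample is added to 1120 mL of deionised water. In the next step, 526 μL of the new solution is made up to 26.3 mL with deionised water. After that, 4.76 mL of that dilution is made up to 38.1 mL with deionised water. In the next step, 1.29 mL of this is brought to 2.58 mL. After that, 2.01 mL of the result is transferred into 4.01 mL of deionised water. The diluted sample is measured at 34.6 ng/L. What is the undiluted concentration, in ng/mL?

Overall dilution factor = 8 × 50 × 8.004 × 2 × 2.995 = 1.92 × 10⁴.
Original = 34.6 ng/L × 1.92 × 10⁴ = 6.64 × 10⁵ ng/L = 664 ng/mL.

664 ng/mL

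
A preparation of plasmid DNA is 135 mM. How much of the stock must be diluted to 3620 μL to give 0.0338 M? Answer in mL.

0.0338 M = 33.8 mM.
V₁ = C₂V₂/C₁ = 33.8 × 3620 / 135 = 906 μL = 0.906 mL.

0.906 mL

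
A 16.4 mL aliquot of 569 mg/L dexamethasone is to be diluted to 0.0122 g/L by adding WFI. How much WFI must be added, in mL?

0.0122 g/L = 12.2 mg/L.
V₂ = C₁V₁/C₂ = 569 × 16.4 / 12.2 = 765 mL.
Diluent to add = V₂ − V₁ = 765 − 16.4 = 748 mL.

748 mL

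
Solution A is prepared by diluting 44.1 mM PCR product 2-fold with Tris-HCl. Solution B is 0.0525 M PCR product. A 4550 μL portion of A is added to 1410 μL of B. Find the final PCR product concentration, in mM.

C_A = 44.1 mM / 2 = 22.1 mM.
C_B = 0.0525 M = 52.5 mM.
C_mix = (C_A·V_A + C_B·V_B)/(V_A + V_B) = (22.1×4550 + 52.5×1410) / 5960 = 29.3 mM.

29.3 mM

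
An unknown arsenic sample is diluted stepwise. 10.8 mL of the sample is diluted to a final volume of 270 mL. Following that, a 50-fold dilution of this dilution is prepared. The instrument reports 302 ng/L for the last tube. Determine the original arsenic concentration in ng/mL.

378 ng/mL

Overall dilution factor = 25 × 50 = 1250.
Original = 302 ng/L × 1250 = 3.77 × 10⁵ ng/L = 378 ng/mL.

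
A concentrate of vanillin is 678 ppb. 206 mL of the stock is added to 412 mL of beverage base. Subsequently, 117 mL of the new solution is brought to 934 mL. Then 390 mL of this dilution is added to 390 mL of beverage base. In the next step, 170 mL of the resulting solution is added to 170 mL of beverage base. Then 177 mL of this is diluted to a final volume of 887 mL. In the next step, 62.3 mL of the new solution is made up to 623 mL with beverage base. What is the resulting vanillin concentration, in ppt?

141 ppt

Overall dilution factor = 3 × 7.983 × 2 × 2 × 5.011 × 10 = 4801.
678 ppb / 4801 = 0.141 ppb = 141 ppt.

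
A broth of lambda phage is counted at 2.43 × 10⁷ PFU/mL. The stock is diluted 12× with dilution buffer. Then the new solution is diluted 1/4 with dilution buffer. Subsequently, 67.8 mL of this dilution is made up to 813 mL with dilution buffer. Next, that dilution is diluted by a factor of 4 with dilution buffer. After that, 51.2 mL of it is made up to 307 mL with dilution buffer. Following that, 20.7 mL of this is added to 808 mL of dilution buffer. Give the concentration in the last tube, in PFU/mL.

44.0 PFU/mL

Overall dilution factor = 12 × 4 × 11.99 × 4 × 5.996 × 40.03 = 5.53 × 10⁵.
2.43 × 10⁷ PFU/mL / 5.53 × 10⁵ = 44.0 PFU/mL.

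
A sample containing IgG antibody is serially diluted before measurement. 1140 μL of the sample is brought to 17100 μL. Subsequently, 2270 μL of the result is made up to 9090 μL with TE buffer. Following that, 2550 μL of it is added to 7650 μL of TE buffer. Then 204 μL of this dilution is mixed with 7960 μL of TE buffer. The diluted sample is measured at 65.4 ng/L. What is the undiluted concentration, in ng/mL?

629 ng/mL

Overall dilution factor = 15 × 4.004 × 4 × 40.02 = 9615.
Original = 65.4 ng/L × 9615 = 6.29 × 10⁵ ng/L = 629 ng/mL.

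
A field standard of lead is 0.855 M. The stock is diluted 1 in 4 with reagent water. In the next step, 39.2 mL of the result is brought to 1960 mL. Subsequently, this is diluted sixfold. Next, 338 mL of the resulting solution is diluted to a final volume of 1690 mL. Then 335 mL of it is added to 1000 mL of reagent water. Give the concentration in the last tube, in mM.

Overall dilution factor = 4 × 50 × 6 × 5 × 3.985 = 2.39 × 10⁴.
0.855 M / 2.39 × 10⁴ = 3.58 × 10⁻⁵ M = 0.0358 mM.

0.0358 mM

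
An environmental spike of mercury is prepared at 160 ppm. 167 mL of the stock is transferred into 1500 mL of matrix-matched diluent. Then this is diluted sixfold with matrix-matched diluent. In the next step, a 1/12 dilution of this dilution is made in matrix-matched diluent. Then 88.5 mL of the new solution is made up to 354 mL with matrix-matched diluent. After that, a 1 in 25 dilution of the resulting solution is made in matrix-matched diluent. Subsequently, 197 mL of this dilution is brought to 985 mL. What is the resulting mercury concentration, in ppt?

Overall dilution factor = 9.982 × 6 × 12 × 4 × 25 × 5 = 3.59 × 10⁵.
160 ppm / 3.59 × 10⁵ = 4.45 × 10⁻⁴ ppm = 445 ppt.

445 ppt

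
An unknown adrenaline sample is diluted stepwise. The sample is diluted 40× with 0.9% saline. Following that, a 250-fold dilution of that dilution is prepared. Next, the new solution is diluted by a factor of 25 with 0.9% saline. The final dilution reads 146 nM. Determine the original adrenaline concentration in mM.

36.5 mM

Overall dilution factor = 40 × 250 × 25 = 2.50 × 10⁵.
Original = 146 nM × 2.50 × 10⁵ = 3.65 × 10⁷ nM = 36.5 mM.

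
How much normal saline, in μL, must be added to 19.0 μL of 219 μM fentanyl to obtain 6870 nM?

587 μL

6870 nM = 6.87 μM.
V₂ = C₁V₁/C₂ = 219 × 19.0 / 6.87 = 606 μL.
Diluent to add = V₂ − V₁ = 606 − 19.0 = 587 μL.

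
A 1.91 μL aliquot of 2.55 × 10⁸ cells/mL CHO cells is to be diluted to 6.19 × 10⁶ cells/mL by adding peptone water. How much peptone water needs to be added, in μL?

76.8 μL

V₂ = C₁V₁/C₂ = 2.55 × 10⁸ × 1.91 / 6.19 × 10⁶ = 78.7 μL.
Diluent to add = V₂ − V₁ = 78.7 − 1.91 = 76.8 μL.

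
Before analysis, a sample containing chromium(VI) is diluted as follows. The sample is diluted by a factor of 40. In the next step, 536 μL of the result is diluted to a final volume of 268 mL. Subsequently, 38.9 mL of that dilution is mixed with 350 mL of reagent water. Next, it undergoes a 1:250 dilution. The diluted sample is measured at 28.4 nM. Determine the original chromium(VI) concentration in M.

Overall dilution factor = 40 × 500 × 9.997 × 250 = 5.00 × 10⁷.
Original = 28.4 nM × 5.00 × 10⁷ = 1.42 × 10⁹ nM = 1.42 M.

1.42 M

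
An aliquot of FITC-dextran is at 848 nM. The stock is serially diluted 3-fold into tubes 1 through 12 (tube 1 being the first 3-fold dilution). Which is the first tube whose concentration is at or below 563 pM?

tube 7

Tube n has concentration 848 nM / 3ⁿ.
Need 3ⁿ ≥ 848 nM / 563 pM = 1506, so n ≥ 6.66.
First such tube: n = 7.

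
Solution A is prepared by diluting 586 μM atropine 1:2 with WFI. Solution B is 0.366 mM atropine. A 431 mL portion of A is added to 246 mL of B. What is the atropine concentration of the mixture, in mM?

C_A = 586 μM / 2 = 293 μM.
C_B = 0.366 mM = 366 μM.
C_mix = (C_A·V_A + C_B·V_B)/(V_A + V_B) = (293×431 + 366×246) / 677.0 = 320 μM = 0.320 mM.

0.320 mM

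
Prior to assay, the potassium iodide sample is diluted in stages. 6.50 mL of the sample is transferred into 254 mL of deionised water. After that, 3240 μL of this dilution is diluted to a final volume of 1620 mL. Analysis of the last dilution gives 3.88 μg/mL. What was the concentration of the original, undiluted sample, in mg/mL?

Overall dilution factor = 40.08 × 500 = 2.00 × 10⁴.
Original = 3.88 μg/mL × 2.00 × 10⁴ = 7.77 × 10⁴ μg/mL = 77.7 mg/mL.

77.7 mg/mL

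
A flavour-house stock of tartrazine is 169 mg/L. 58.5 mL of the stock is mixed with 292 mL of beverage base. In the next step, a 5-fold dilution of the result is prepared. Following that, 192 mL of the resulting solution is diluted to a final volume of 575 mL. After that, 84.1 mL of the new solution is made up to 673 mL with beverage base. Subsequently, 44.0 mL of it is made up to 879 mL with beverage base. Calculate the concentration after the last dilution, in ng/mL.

Overall dilution factor = 5.991 × 5 × 2.995 × 8.002 × 19.98 = 1.43 × 10⁴.
169 mg/L / 1.43 × 10⁴ = 0.0118 mg/L = 11.8 ng/mL.

11.8 ng/mL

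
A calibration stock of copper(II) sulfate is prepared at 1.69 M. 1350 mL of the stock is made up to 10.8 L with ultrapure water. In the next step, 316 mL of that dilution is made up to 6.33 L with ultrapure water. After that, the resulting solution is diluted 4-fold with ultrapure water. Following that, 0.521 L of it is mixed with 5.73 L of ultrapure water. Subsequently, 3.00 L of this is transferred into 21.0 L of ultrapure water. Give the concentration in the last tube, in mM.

Overall dilution factor = 8 × 20.03 × 4 × 12.00 × 8 = 6.15 × 10⁴.
1.69 M / 6.15 × 10⁴ = 2.75 × 10⁻⁵ M = 0.0275 mM.

0.0275 mM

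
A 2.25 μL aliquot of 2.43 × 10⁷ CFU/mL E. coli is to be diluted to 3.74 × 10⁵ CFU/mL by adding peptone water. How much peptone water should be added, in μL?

144 μL

V₂ = C₁V₁/C₂ = 2.43 × 10⁷ × 2.25 / 3.74 × 10⁵ = 146 μL.
Diluent to add = V₂ − V₁ = 146 − 2.25 = 144 μL.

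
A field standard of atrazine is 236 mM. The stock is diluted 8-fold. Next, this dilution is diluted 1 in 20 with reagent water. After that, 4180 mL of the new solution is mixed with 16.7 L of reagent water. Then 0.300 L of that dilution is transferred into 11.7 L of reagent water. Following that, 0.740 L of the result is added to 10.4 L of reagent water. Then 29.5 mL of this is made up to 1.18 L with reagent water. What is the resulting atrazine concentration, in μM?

Overall dilution factor = 8 × 20 × 4.995 × 40 × 15.05 × 40 = 1.93 × 10⁷.
236 mM / 1.93 × 10⁷ = 1.23 × 10⁻⁵ mM = 0.0123 μM.

0.0123 μM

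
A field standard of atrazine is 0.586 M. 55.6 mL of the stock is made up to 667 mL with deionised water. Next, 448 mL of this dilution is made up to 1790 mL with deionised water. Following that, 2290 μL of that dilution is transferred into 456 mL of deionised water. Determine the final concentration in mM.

Overall dilution factor = 12.00 × 3.996 × 200.1 = 9592.
0.586 M / 9592 = 6.11 × 10⁻⁵ M = 0.0611 mM.

0.0611 mM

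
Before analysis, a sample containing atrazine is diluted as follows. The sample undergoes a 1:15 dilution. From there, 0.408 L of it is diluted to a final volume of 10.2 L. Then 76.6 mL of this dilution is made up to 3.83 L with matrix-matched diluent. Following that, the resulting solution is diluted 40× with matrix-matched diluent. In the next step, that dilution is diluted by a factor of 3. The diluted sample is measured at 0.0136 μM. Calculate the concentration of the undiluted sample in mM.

Overall dilution factor = 15 × 25 × 50 × 40 × 3 = 2.25 × 10⁶.
Original = 0.0136 μM × 2.25 × 10⁶ = 3.06 × 10⁴ μM = 30.6 mM.

30.6 mM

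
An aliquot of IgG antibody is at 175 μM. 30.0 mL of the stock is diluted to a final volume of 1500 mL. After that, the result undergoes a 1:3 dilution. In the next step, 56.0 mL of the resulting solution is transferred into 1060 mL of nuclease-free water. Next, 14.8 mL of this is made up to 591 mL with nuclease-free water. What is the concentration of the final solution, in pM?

1470 pM

Overall dilution factor = 50 × 3 × 19.93 × 39.93 = 1.19 × 10⁵.
175 μM / 1.19 × 10⁵ = 1.47 × 10⁻³ μM = 1470 pM.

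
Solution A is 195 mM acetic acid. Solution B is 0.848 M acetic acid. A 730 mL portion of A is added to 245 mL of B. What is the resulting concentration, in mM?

C_B = 0.848 M = 848 mM.
C_mix = (C_A·V_A + C_B·V_B)/(V_A + V_B) = (195×730 + 848×245) / 975.0 = 359 mM.

359 mM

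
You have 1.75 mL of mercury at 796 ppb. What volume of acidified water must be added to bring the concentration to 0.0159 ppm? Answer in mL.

0.0159 ppm = 15.9 ppb.
V₂ = C₁V₁/C₂ = 796 × 1.75 / 15.9 = 87.6 mL.
Diluent to add = V₂ − V₁ = 87.6 − 1.75 = 85.9 mL.

85.9 mL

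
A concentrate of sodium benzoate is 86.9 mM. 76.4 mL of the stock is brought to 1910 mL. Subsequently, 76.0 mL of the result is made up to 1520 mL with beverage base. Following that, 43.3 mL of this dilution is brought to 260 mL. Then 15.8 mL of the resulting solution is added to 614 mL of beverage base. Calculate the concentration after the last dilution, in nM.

Overall dilution factor = 25 × 20 × 6.005 × 39.86 = 1.20 × 10⁵.
86.9 mM / 1.20 × 10⁵ = 7.26 × 10⁻⁴ mM = 726 nM.

726 nM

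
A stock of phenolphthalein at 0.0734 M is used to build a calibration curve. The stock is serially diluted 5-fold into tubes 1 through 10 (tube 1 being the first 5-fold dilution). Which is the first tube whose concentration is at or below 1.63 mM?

tube 3

Tube n has concentration 0.0734 M / 5ⁿ.
Need 5ⁿ ≥ 0.0734 M / 1.63 mM = 45.0, so n ≥ 2.37.
First such tube: n = 3.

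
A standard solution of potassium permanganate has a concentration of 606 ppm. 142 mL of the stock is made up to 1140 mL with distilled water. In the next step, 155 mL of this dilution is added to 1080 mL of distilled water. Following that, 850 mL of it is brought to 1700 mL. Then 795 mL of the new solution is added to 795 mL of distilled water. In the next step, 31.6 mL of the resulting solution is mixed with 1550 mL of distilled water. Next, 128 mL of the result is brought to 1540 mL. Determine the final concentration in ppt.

3930 ppt

Overall dilution factor = 8.028 × 7.968 × 2 × 2 × 50.05 × 12.03 = 1.54 × 10⁵.
606 ppm / 1.54 × 10⁵ = 3.93 × 10⁻³ ppm = 3930 ppt.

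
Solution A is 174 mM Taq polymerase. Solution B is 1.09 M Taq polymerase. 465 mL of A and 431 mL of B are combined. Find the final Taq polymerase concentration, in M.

C_B = 1.09 M = 1090 mM.
C_mix = (C_A·V_A + C_B·V_B)/(V_A + V_B) = (174×465 + 1090×431) / 896.0 = 615 mM = 0.615 M.

0.615 M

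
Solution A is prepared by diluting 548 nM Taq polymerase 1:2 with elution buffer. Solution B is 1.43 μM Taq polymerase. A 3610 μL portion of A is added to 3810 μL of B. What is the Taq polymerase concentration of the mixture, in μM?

C_A = 548 nM / 2 = 274 nM.
C_B = 1.43 μM = 1430 nM.
C_mix = (C_A·V_A + C_B·V_B)/(V_A + V_B) = (274×3610 + 1430×3810) / 7420 = 868 nM = 0.868 μM.

0.868 μM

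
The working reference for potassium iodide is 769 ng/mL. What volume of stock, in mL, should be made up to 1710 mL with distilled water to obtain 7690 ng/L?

17.1 mL

7690 ng/L = 7.69 ng/mL.
V₁ = C₂V₂/C₁ = 7.69 × 1710 / 769 = 17.1 mL.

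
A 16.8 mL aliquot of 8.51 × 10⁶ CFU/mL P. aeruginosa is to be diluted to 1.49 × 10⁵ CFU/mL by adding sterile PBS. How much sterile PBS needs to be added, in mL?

V₂ = C₁V₁/C₂ = 8.51 × 10⁶ × 16.8 / 1.49 × 10⁵ = 960 mL.
Diluent to add = V₂ − V₁ = 960 − 16.8 = 943 mL.

943 mL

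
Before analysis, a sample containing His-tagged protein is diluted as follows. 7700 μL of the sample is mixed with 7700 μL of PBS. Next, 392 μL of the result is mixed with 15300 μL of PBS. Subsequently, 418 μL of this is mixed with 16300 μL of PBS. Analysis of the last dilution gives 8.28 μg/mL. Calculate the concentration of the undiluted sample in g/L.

26.5 g/L

Overall dilution factor = 2 × 40.03 × 40.00 = 3202.
Original = 8.28 μg/mL × 3202 = 2.65 × 10⁴ μg/mL = 26.5 g/L.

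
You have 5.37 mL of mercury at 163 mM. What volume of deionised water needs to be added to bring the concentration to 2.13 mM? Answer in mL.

V₂ = C₁V₁/C₂ = 163 × 5.37 / 2.13 = 411 mL.
Diluent to add = V₂ − V₁ = 411 − 5.37 = 406 mL.

406 mL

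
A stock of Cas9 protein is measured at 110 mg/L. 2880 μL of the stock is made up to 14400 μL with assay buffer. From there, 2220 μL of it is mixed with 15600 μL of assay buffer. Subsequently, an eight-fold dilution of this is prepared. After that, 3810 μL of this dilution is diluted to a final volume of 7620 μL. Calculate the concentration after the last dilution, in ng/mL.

171 ng/mL

Overall dilution factor = 5 × 8.027 × 8 × 2 = 642.
110 mg/L / 642 = 0.171 mg/L = 171 ng/mL.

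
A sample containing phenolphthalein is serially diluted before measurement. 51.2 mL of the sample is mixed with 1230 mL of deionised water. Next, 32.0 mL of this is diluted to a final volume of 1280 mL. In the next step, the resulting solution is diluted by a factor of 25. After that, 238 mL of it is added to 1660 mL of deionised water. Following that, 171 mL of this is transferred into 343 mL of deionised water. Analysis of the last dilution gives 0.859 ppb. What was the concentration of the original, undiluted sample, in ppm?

Overall dilution factor = 25.02 × 40 × 25 × 7.975 × 3.006 = 6.00 × 10⁵.
Original = 0.859 ppb × 6.00 × 10⁵ = 5.15 × 10⁵ ppb = 515 ppm.

515 ppm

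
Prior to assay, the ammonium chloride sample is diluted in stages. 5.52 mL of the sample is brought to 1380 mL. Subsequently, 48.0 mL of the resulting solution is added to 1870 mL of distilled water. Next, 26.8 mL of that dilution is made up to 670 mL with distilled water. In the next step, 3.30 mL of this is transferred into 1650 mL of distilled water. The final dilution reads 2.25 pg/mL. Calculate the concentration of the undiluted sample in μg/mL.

282 μg/mL

Overall dilution factor = 250 × 39.96 × 25 × 501 = 1.25 × 10⁸.
Original = 2.25 pg/mL × 1.25 × 10⁸ = 2.82 × 10⁸ pg/mL = 282 μg/mL.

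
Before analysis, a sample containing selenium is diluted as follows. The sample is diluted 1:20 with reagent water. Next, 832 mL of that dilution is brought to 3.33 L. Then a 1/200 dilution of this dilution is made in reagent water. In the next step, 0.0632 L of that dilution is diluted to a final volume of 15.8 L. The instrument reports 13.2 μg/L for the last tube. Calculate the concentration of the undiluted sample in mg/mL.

52.8 mg/mL

Overall dilution factor = 20 × 4.002 × 200 × 250 = 4.00 × 10⁶.
Original = 13.2 μg/L × 4.00 × 10⁶ = 5.28 × 10⁷ μg/L = 52.8 mg/mL.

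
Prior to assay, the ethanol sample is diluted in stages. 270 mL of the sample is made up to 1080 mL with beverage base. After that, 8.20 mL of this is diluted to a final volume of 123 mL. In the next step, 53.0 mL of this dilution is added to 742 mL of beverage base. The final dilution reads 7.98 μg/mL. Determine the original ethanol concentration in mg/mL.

Overall dilution factor = 4 × 15 × 15 = 900.
Original = 7.98 μg/mL × 900 = 7182 μg/mL = 7.18 mg/mL.

7.18 mg/mL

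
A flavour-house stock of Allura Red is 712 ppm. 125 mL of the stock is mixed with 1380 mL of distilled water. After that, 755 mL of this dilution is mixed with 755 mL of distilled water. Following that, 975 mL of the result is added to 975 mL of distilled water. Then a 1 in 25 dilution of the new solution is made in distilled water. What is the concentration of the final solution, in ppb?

Overall dilution factor = 12.04 × 2 × 2 × 25 = 1204.
712 ppm / 1204 = 0.591 ppm = 591 ppb.

591 ppb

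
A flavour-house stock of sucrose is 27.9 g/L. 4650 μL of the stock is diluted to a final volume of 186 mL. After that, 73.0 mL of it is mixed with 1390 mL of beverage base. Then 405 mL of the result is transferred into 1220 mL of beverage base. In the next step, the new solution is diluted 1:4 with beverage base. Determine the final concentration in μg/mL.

2.17 μg/mL

Overall dilution factor = 40 × 20.04 × 4.012 × 4 = 1.29 × 10⁴.
27.9 g/L / 1.29 × 10⁴ = 2.17 × 10⁻³ g/L = 2.17 μg/mL.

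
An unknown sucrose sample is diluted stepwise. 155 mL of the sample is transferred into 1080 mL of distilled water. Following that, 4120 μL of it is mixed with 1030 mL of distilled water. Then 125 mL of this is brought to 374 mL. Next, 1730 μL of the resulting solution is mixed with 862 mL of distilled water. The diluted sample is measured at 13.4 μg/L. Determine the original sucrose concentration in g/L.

Overall dilution factor = 7.968 × 251 × 2.992 × 499.3 = 2.99 × 10⁶.
Original = 13.4 μg/L × 2.99 × 10⁶ = 4.00 × 10⁷ μg/L = 40.0 g/L.

40.0 g/L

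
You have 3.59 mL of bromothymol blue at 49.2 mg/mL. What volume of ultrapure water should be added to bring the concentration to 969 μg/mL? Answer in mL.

179 mL

969 μg/mL = 0.969 mg/mL.
V₂ = C₁V₁/C₂ = 49.2 × 3.59 / 0.969 = 182 mL.
Diluent to add = V₂ − V₁ = 182 − 3.59 = 179 mL.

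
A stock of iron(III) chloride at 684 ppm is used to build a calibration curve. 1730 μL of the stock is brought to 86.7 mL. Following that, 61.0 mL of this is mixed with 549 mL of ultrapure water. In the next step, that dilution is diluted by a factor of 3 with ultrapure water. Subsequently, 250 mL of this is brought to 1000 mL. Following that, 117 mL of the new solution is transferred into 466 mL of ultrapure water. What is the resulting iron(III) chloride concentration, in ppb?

Overall dilution factor = 50.12 × 10 × 3 × 4 × 4.983 = 3.00 × 10⁴.
684 ppm / 3.00 × 10⁴ = 0.0228 ppm = 22.8 ppb.

22.8 ppb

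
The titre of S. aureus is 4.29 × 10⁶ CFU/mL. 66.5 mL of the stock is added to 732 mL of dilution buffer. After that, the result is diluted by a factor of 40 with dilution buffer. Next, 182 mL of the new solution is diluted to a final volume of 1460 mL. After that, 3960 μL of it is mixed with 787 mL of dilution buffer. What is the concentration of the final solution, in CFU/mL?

Overall dilution factor = 12.01 × 40 × 8.022 × 199.7 = 7.70 × 10⁵.
4.29 × 10⁶ CFU/mL / 7.70 × 10⁵ = 5.57 CFU/mL.

5.57 CFU/mL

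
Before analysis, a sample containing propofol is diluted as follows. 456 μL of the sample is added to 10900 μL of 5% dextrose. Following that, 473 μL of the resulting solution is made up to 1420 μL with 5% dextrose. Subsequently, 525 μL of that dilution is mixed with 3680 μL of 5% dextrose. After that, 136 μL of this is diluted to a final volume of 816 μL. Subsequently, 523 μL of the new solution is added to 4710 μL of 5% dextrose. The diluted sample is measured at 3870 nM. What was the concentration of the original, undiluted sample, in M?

Overall dilution factor = 24.90 × 3.002 × 8.010 × 6 × 10.01 = 3.59 × 10⁴.
Original = 3870 nM × 3.59 × 10⁴ = 1.39 × 10⁸ nM = 0.139 M.

0.139 M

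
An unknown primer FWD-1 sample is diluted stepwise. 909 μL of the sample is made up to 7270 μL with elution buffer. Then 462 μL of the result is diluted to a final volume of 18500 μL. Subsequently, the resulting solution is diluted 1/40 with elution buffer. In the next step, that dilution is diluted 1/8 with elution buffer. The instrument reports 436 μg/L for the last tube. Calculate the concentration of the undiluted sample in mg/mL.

44.7 mg/mL

Overall dilution factor = 7.998 × 40.04 × 40 × 8 = 1.02 × 10⁵.
Original = 436 μg/L × 1.02 × 10⁵ = 4.47 × 10⁷ μg/L = 44.7 mg/mL.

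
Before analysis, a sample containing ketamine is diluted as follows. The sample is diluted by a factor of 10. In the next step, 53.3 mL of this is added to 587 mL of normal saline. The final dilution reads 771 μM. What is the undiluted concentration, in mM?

92.6 mM

Overall dilution factor = 10 × 12.01 = 120.
Original = 771 μM × 120 = 9.26 × 10⁴ μM = 92.6 mM.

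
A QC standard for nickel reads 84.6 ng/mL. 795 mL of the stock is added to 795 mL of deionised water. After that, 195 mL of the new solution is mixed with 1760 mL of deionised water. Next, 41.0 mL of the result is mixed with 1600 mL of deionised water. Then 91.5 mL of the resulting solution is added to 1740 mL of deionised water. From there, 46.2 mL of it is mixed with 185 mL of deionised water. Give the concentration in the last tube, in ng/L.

Overall dilution factor = 2 × 10.03 × 40.02 × 20.02 × 5.004 = 8.04 × 10⁴.
84.6 ng/mL / 8.04 × 10⁴ = 1.05 × 10⁻³ ng/mL = 1.05 ng/L.

1.05 ng/L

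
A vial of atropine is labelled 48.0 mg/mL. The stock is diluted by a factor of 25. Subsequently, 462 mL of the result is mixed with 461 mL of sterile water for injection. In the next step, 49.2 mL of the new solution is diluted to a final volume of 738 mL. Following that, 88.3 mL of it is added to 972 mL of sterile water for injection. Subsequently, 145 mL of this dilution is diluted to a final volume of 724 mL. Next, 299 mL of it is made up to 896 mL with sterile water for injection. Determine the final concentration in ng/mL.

357 ng/mL

Overall dilution factor = 25 × 1.998 × 15 × 12.01 × 4.993 × 2.997 = 1.35 × 10⁵.
48.0 mg/mL / 1.35 × 10⁵ = 3.57 × 10⁻⁴ mg/mL = 357 ng/mL.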